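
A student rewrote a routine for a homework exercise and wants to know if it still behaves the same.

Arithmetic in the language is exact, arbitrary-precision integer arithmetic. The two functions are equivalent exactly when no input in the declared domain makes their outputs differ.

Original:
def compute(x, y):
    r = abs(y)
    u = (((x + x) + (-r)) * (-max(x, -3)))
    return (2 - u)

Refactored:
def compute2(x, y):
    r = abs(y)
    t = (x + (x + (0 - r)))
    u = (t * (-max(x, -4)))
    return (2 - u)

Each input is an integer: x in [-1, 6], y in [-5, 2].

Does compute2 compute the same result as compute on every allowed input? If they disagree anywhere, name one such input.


Although `-3` became `-4`, no input in the stated domain can expose it.
Spot check at x=4, y=-5 — compute: r := 5 | u := -12 | result 14. compute2: r := 5 | t := 3 | u := -12 | result 14. Both give 14.
Checked all 64 inputs in the declared domain: the outputs agree on every one.
verdict: equivalent


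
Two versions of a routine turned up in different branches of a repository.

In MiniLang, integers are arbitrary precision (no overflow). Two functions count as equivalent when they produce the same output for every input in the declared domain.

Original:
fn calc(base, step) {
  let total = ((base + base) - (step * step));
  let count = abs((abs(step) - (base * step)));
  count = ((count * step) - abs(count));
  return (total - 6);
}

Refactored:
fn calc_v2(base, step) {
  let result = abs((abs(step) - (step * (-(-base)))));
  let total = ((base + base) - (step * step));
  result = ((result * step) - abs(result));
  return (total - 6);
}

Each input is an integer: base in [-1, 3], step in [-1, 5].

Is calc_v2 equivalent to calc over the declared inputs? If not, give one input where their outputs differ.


Behavior is preserved: although local variable names differ, the outputs never diverge.
One worked example (base=1, step=-1) — calc: total becomes 1; next count becomes 2; next count becomes -4; next final value -5; calc_v2: result becomes 2; next total becomes 1; next result becomes -4; next final value -5; agreement on -5.
Sweeping the whole domain (35 inputs) finds no disagreement.
verdict: equivalent


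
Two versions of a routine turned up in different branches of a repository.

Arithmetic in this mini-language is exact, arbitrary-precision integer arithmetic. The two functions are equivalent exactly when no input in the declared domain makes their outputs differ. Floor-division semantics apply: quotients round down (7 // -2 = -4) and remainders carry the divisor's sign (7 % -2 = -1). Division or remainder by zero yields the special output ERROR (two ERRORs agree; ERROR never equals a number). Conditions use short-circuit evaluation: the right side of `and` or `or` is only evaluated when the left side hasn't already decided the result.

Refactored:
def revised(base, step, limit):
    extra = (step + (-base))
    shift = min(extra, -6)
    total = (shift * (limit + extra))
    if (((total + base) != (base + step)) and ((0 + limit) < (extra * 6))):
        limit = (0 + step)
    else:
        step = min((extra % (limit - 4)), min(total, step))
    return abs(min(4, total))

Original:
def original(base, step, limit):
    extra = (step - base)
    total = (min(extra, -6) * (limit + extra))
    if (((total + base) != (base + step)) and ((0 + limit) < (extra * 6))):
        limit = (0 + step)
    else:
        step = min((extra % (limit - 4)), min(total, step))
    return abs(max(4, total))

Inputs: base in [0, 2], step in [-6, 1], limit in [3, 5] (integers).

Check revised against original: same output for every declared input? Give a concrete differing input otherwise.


Not equivalent: base=0, step=-6, limit=3 separates them (18 vs 4).
original: extra=-6, then total=18, then (((total + base) != (base + step)) and ((0 + limit) < (extra * 6))) is false, then step=-6, then returns 18
revised: extra=-6, then shift=-6, then total=18, then (((total + base) != (base + step)) and ((0 + limit) < (extra * 6))) is false, then step=-6, then returns 4
verdict: not equivalent; witness: base=0, step=-6, limit=3


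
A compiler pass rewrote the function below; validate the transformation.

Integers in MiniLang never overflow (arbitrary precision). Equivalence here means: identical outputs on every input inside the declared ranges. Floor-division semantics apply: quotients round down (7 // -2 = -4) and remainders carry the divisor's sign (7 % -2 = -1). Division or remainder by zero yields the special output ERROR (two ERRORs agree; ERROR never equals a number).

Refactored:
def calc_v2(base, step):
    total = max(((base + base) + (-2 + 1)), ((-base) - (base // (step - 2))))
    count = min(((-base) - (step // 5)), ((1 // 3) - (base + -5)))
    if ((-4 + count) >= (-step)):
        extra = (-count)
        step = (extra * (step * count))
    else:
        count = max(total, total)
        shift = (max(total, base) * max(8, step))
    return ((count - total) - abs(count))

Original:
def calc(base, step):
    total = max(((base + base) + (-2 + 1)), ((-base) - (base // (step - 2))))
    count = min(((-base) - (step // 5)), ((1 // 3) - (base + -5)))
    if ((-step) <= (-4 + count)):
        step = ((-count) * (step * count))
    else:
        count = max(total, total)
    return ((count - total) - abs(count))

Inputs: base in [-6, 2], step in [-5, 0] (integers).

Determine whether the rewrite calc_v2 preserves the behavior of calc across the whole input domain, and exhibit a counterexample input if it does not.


Differences: statement counts differ; also min/max/abs usage differs; also constant usage differs; also comparison usage differs; also local variable names differ; also arithmetic usage differs — yet all 54 inputs agree.
verdict: equivalent


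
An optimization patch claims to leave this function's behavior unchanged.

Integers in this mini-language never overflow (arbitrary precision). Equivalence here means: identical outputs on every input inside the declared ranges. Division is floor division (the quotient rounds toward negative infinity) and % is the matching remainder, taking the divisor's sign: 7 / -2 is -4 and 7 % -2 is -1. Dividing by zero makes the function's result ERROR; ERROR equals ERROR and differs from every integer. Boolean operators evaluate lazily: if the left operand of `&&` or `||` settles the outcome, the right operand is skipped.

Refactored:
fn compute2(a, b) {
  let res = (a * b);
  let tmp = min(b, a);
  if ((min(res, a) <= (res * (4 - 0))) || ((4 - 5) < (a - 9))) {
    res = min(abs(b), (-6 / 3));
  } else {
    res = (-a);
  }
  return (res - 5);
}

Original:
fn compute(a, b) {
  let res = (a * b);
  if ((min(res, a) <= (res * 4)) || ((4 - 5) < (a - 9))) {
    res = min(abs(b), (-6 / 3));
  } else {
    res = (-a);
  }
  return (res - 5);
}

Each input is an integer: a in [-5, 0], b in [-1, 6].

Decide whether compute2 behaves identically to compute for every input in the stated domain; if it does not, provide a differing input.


The two versions differ — the changes include arithmetic usage differs, and statement counts differ, and constant usage differs, and local variable names differ, and min/max/abs usage differs.
As a probe, take a=-1, b=2: compute runs res := -2 | ((min(res, a) <= (res * 4)) || ((4 - 5) < (a - 9))): false | res := 1 | result -4; compute2 runs res := -2 | tmp := -1 | ((min(res, a) <= (res * (4 - 0))) || ((4 - 5) < (a - 9))): false | res := 1 | result -4; both end at -4.
Every one of the 48 inputs gives matching results.
verdict: equivalent


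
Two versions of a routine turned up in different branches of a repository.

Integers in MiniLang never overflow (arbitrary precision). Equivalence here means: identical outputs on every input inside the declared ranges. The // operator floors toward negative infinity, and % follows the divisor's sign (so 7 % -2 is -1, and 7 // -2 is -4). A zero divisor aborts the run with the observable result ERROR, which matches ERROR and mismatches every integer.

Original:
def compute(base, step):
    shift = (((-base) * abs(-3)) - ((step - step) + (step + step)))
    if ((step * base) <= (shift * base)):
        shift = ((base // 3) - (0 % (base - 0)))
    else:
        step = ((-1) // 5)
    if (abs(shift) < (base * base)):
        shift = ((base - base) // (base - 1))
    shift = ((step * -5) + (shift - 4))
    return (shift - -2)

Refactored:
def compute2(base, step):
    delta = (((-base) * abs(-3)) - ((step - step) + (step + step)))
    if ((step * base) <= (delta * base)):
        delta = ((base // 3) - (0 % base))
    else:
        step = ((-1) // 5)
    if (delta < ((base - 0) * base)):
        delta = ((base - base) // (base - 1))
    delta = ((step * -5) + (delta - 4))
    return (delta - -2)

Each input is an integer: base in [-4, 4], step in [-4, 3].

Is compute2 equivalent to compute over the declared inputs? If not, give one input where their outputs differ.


On input base=-1, step=1, compute returns -8 while compute2 returns -7.
verdict: not equivalent; witness: base=-1, step=1


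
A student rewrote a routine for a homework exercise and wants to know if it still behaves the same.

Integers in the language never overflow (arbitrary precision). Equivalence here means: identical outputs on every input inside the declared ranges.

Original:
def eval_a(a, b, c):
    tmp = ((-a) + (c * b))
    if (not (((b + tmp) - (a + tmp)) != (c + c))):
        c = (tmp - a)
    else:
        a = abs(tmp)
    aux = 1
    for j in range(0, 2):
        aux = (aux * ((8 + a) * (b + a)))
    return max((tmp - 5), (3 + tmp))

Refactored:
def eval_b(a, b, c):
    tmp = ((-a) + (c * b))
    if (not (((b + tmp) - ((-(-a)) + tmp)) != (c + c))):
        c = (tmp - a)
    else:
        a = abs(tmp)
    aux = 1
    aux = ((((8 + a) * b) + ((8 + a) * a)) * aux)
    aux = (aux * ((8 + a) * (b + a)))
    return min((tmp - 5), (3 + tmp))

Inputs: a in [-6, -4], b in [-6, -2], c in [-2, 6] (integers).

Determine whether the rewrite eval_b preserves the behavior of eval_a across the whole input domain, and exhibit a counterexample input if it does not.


The rewrite breaks on a=-6, b=-6, c=-2, where the results are 21 and 13.
eval_a: tmp := 18 | (not (((b + tmp) - (a + tmp)) != (c + c))): false | a := 18 | aux := 1 | iter j=0: | aux := 312 | iter j=1: | aux := 97344 | result 21
eval_b: tmp := 18 | (not (((b + tmp) - ((-(-a)) + tmp)) != (c + c))): false | a := 18 | aux := 1 | aux := 312 | aux := 97344 | result 13
verdict: not equivalent; witness: a=-6, b=-6, c=-2


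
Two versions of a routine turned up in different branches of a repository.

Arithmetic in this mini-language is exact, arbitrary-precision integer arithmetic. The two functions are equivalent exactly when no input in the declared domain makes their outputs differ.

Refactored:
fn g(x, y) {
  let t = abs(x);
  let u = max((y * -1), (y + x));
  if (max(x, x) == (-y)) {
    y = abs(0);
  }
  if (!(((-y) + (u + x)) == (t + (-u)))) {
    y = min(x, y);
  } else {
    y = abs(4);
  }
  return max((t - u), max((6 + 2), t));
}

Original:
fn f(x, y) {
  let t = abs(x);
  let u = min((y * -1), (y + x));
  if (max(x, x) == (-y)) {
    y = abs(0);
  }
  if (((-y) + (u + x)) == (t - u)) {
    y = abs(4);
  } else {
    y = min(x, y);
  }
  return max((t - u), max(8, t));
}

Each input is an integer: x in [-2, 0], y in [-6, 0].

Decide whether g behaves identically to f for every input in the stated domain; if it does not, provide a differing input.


Take x=-2, y=-6.
f: t becomes 2; next u becomes -8; next (max(x, x) == (-y)) evaluates to false; next (((-y) + (u + x)) == (t - u)) evaluates to false; next y becomes -6; next final value 10
g: t becomes 2; next u becomes 6; next (max(x, x) == (-y)) evaluates to false; next (!(((-y) + (u + x)) == (t + (-u)))) evaluates to true; next y becomes -6; next final value 8
10 vs 8 — the two versions disagree here.
verdict: not equivalent; witness: x=-2, y=-6


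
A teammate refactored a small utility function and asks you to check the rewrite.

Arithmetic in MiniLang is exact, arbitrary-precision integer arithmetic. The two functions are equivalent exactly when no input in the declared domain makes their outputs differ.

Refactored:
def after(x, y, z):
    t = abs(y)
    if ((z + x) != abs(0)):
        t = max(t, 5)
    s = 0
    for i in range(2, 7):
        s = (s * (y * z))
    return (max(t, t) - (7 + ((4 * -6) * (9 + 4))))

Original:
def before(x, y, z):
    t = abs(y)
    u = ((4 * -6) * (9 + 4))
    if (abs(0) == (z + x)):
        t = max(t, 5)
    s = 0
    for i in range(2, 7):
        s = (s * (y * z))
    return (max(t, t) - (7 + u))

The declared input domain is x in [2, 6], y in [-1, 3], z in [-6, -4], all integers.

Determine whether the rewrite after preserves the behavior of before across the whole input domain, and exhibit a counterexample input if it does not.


Not equivalent: x=2, y=-1, z=-6 separates them (306 vs 310).
before: t = 1; u = -312; (abs(0) == (z + x)) -> false; s = 0; [i=2]; s = 0; [i=3]; s = 0; [i=4]; s = 0; [i=5]; s = 0; [i=6]; s = 0; return 306
after: t = 1; ((z + x) != abs(0)) -> true; t = 5; s = 0; [i=2]; s = 0; [i=3]; s = 0; [i=4]; s = 0; [i=5]; s = 0; [i=6]; s = 0; return 310
verdict: not equivalent; witness: x=2, y=-1, z=-6


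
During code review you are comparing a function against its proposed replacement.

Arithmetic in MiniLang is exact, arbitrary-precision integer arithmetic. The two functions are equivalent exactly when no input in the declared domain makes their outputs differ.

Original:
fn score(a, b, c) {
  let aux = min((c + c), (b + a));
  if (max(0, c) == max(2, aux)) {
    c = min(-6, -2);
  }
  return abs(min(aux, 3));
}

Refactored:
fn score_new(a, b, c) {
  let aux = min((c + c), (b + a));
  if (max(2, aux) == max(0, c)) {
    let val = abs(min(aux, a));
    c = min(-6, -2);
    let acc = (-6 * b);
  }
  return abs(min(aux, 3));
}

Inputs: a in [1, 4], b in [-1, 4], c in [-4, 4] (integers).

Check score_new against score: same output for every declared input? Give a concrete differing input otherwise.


Although local variable names differ; constant usage differs; arithmetic usage differs; statement counts differ; min/max/abs usage differs, 216/216 inputs agree.
verdict: equivalent


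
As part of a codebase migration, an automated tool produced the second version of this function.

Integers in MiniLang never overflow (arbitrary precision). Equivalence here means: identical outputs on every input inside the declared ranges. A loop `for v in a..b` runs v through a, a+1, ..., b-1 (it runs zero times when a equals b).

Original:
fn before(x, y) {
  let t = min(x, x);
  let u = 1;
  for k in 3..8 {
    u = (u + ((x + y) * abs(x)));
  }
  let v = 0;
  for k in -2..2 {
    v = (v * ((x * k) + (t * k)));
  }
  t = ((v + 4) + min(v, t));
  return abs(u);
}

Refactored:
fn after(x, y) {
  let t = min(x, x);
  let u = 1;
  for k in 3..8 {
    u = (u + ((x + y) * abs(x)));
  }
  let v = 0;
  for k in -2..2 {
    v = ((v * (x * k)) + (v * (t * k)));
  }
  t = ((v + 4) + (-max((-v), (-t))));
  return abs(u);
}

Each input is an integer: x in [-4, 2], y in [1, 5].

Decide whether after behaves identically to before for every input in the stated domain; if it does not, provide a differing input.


This is a faithful refactor — arithmetic usage differs, min/max/abs usage differs, but the computed results match everywhere.
Tracing x=1, y=4: before: t=1, then u=1, then (k=3), then u=6, then (k=4), then u=11, then (k=5), then u=16, then (k=6), then u=21, then (k=7), then u=26, then v=0, then (k=-2), then v=0, then (k=-1), then v=0, then (k=0), then v=0, then (k=1), then v=0, then t=4, then returns 26 | after: t=1, then u=1, then (k=3), then u=6, then (k=4), then u=11, then (k=5), then u=16, then (k=6), then u=21, then (k=7), then u=26, then v=0, then (k=-2), then v=0, then (k=-1), then v=0, then (k=0), then v=0, then (k=1), then v=0, then t=4, then returns 26 — matching result 26.
Across all 35 domain points the two functions coincide.
verdict: equivalent


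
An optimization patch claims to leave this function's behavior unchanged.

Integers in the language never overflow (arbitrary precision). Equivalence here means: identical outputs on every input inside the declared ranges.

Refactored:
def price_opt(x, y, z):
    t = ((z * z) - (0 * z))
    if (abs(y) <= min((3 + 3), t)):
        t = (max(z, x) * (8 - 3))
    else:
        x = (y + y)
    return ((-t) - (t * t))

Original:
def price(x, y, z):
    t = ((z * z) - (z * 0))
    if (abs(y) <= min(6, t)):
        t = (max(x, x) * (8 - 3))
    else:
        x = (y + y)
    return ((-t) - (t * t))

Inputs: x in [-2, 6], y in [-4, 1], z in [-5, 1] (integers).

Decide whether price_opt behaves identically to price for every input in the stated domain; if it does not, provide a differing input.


Not equivalent: x=-2, y=-1, z=-1 separates them (-90 vs -20).
price: t=1, then (abs(y) <= min(6, t)) is true, then t=-10, then returns -90
price_opt: t=1, then (abs(y) <= min((3 + 3), t)) is true, then t=-5, then returns -20
verdict: not equivalent; witness: x=-2, y=-1, z=-1


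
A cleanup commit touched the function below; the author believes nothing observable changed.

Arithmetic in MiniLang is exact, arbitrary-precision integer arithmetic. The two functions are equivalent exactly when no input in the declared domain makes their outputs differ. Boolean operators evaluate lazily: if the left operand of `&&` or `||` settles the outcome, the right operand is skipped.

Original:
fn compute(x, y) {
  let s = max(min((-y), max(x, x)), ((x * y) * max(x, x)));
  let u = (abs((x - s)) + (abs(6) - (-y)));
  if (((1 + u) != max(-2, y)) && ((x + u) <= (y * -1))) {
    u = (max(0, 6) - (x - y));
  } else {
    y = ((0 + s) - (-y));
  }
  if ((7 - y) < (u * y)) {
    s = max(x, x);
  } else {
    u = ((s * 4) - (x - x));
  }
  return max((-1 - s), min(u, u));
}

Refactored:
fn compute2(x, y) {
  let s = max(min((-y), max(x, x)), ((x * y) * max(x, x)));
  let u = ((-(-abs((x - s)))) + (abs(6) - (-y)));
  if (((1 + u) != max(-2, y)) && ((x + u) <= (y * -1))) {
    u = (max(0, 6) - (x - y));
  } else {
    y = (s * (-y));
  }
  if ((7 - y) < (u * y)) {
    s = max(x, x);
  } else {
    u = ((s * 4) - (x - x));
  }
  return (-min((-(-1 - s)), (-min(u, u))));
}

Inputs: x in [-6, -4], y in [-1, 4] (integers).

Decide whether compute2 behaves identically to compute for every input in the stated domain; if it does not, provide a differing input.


Consider the input x=-6, y=1.
compute: s becomes 36; next u becomes 49; next (((1 + u) != max(-2, y)) && ((x + u) <= (y * -1))) evaluates to false; next y becomes 37; next ((7 - y) < (u * y)) evaluates to true; next s becomes -6; next final value 49
compute2: s becomes 36; next u becomes 49; next (((1 + u) != max(-2, y)) && ((x + u) <= (y * -1))) evaluates to false; next y becomes -36; next ((7 - y) < (u * y)) evaluates to false; next u becomes 144; next final value 144
49 != 144, so the rewrite changes behavior.
verdict: not equivalent; witness: x=-6, y=1


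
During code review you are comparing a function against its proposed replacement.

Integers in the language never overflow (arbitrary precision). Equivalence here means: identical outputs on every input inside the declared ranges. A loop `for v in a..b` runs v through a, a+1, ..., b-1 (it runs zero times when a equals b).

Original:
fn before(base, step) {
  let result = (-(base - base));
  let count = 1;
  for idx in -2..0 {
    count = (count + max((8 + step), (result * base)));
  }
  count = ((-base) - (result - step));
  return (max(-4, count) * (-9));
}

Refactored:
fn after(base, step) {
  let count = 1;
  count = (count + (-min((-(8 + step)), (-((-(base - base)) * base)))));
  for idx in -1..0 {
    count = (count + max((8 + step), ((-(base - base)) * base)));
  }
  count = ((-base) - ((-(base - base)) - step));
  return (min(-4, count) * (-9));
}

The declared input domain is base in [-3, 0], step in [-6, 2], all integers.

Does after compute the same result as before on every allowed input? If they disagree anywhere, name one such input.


Consider the input base=-3, step=-6.
before: result=0, then count=1, then (idx=-2), then count=3, then (idx=-1), then count=5, then count=-3, then returns 27
after: count=1, then count=3, then (idx=-1), then count=5, then count=-3, then returns 36
27 vs 36 — the two versions disagree here.
verdict: not equivalent; witness: base=-3, step=-6


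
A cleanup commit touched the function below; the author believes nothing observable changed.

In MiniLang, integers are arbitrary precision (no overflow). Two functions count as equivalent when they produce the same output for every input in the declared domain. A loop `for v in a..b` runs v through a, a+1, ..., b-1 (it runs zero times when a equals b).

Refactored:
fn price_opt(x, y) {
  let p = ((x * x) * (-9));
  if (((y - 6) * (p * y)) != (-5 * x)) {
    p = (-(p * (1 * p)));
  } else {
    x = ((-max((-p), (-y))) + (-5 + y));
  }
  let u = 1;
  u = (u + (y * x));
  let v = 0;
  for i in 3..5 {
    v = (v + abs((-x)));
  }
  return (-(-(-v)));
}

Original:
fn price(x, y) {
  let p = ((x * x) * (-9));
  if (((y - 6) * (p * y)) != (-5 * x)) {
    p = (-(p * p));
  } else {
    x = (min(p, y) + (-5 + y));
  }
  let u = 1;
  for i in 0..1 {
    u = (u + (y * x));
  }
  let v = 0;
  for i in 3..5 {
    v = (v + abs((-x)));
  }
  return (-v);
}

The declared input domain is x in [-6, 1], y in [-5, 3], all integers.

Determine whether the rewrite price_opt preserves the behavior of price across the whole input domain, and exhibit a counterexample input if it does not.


This is a faithful refactor — min/max/abs usage differs; also constant usage differs; also arithmetic usage differs; also loop structure differs; also statement counts differ, but the computed results match everywhere.
Tracing x=1, y=-3: price: p := -9 | (((y - 6) * (p * y)) != (-5 * x)): true | p := -81 | u := 1 | iter i=0: | u := -2 | v := 0 | iter i=3: | v := 1 | iter i=4: | v := 2 | result -2 | price_opt: p := -9 | (((y - 6) * (p * y)) != (-5 * x)): true | p := -81 | u := 1 | u := -2 | v := 0 | iter i=3: | v := 1 | iter i=4: | v := 2 | result -2 — matching result -2.
Every one of the 72 inputs gives matching results.
verdict: equivalent


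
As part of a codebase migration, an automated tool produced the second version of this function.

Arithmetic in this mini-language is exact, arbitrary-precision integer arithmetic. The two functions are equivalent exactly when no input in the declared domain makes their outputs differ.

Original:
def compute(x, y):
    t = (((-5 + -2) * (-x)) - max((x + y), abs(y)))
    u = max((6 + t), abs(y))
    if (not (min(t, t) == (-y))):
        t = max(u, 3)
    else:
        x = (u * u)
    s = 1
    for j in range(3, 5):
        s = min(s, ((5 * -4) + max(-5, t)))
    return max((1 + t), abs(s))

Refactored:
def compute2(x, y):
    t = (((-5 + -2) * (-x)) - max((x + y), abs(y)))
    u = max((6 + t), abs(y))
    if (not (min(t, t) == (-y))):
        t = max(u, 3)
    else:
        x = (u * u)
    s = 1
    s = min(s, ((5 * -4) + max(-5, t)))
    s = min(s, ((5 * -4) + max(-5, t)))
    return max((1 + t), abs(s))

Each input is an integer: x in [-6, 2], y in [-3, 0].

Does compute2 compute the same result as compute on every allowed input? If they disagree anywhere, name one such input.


The two versions differ — the changes include arithmetic usage differs, plus constant usage differs, plus loop structure differs, plus min/max/abs usage differs, plus local variable names differ.
One worked example (x=-6, y=-3) — compute: t=-45, then u=3, then (not (min(t, t) == (-y))) is true, then t=3, then s=1, then (j=3), then s=-17, then (j=4), then s=-17, then returns 17; compute2: t=-45, then u=3, then (not (min(t, t) == (-y))) is true, then t=3, then s=1, then s=-17, then s=-17, then returns 17; agreement on 17.
Checked all 36 inputs in the declared domain: the outputs agree on every one.
verdict: equivalent


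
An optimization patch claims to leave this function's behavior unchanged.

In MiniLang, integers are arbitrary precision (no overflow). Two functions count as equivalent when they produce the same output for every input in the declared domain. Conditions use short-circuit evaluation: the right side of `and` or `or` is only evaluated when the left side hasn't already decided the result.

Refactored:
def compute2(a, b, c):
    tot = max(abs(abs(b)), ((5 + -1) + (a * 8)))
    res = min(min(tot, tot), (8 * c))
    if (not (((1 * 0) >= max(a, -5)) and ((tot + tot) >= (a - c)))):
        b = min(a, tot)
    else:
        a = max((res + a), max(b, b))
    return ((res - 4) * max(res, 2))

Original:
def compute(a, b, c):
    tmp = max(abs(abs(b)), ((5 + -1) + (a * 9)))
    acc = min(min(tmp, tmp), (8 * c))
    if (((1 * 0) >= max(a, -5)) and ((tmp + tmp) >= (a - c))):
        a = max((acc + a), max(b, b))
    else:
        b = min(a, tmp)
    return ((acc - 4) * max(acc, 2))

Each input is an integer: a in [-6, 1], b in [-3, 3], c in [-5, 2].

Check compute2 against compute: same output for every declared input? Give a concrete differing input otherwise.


Run the pair on a=1, b=-3, c=2.
compute: tmp becomes 13; next acc becomes 13; next (((1 * 0) >= max(a, -5)) and ((tmp + tmp) >= (a - c))) evaluates to false; next b becomes 1; next final value 117
compute2: tot becomes 12; next res becomes 12; next (not (((1 * 0) >= max(a, -5)) and ((tot + tot) >= (a - c)))) evaluates to true; next b becomes 1; next final value 96
117 against 96: the behavior changed.
verdict: not equivalent; witness: a=1, b=-3, c=2


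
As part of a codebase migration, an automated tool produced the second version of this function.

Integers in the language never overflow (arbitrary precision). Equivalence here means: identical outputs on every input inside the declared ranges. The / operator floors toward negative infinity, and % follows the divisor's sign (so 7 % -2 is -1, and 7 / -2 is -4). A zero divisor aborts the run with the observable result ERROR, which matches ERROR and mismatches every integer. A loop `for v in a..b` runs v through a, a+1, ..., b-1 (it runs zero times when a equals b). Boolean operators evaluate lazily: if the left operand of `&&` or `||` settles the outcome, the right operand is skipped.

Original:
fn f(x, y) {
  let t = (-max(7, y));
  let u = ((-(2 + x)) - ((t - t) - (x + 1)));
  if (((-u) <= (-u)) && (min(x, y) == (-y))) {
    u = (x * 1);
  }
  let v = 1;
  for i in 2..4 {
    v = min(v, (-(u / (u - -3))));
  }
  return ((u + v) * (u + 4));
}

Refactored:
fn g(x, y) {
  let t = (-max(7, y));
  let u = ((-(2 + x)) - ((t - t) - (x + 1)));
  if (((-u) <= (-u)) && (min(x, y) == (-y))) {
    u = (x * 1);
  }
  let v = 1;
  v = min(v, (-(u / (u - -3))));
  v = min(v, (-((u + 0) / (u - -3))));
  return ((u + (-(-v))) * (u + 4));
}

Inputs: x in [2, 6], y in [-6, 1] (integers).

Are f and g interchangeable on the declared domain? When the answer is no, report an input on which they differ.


This is a faithful refactor — min/max/abs usage differs; also arithmetic usage differs; also loop structure differs; also constant usage differs; also local variable names differ, but the computed results match everywhere.
Tracing x=6, y=-4: f: t=-7, then u=-1, then (((-u) <= (-u)) && (min(x, y) == (-y))) is false, then v=1, then (i=2), then v=1, then (i=3), then v=1, then returns 0 | g: t=-7, then u=-1, then (((-u) <= (-u)) && (min(x, y) == (-y))) is false, then v=1, then v=1, then v=1, then returns 0 — matching result 0.
Every one of the 40 inputs gives matching results.
verdict: equivalent


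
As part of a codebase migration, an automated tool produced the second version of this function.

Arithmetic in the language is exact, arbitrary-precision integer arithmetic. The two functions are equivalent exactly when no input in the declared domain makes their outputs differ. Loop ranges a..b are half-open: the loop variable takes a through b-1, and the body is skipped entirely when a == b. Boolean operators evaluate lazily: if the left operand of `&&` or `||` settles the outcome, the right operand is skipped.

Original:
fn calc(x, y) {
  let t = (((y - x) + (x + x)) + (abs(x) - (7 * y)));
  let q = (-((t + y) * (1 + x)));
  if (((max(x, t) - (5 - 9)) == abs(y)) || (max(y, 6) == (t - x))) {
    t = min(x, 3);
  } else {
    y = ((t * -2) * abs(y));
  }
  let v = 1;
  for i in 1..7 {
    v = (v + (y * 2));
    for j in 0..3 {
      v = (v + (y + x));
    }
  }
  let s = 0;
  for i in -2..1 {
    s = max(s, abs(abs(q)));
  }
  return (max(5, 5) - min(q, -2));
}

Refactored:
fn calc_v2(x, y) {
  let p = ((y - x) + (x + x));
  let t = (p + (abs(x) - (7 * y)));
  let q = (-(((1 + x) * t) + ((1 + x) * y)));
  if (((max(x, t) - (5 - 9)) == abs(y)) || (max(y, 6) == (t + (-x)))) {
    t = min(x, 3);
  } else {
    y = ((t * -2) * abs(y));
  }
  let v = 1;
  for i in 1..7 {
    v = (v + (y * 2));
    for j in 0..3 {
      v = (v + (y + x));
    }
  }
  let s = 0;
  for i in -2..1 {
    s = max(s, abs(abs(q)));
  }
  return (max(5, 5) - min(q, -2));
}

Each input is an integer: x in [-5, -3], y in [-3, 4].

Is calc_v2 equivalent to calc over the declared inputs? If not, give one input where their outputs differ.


Reading the diff, among the changes: local variable names differ; also constant usage differs; also statement counts differ; also arithmetic usage differs.
Spot check at x=-4, y=-1 — calc: t := 6 | q := 15 | (((max(x, t) - (5 - 9)) == abs(y)) || (max(y, 6) == (t - x))): false | y := -12 | v := 1 | iter i=1: | v := -23 | iter j=0: | v := -39 | iter j=1: | v := -55 | iter j=2: | v := -71 | iter i=2: | v := -95 | iter j=0: | v := -111 | iter j=1: | v := -127 | iter j=2: | v := -143 | iter i=3: | v := -167 | iter j=0: | v := -183 | iter j=1: | v := -199 | iter j=2: | v := -215 | iter i=4: | v := -239 | iter j=0: | v := -255 | iter j=1: | v := -271 | iter j=2: | v := -287 | iter i=5: | v := -311 | iter j=0: | v := -327 | iter j=1: | v := -343 | iter j=2: | v := -359 | iter i=6: | v := -383 | iter j=0: | v := -399 | iter j=1: | v := -415 | iter j=2: | v := -431 | s := 0 | iter i=-2: | s := 15 | iter i=-1: | s := 15 | iter i=0: | s := 15 | result 7. calc_v2: p := -5 | t := 6 | q := 15 | (((max(x, t) - (5 - 9)) == abs(y)) || (max(y, 6) == (t + (-x)))): false | y := -12 | v := 1 | iter i=1: | v := -23 | iter j=0: | v := -39 | iter j=1: | v := -55 | iter j=2: | v := -71 | iter i=2: | v := -95 | iter j=0: | v := -111 | iter j=1: | v := -127 | iter j=2: | v := -143 | iter i=3: | v := -167 | iter j=0: | v := -183 | iter j=1: | v := -199 | iter j=2: | v := -215 | iter i=4: | v := -239 | iter j=0: | v := -255 | iter j=1: | v := -271 | iter j=2: | v := -287 | iter i=5: | v := -311 | iter j=0: | v := -327 | iter j=1: | v := -343 | iter j=2: | v := -359 | iter i=6: | v := -383 | iter j=0: | v := -399 | iter j=1: | v := -415 | iter j=2: | v := -431 | s := 0 | iter i=-2: | s := 15 | iter i=-1: | s := 15 | iter i=0: | s := 15 | result 7. Both give 7.
Checked all 24 inputs in the declared domain: the outputs agree on every one.
verdict: equivalent


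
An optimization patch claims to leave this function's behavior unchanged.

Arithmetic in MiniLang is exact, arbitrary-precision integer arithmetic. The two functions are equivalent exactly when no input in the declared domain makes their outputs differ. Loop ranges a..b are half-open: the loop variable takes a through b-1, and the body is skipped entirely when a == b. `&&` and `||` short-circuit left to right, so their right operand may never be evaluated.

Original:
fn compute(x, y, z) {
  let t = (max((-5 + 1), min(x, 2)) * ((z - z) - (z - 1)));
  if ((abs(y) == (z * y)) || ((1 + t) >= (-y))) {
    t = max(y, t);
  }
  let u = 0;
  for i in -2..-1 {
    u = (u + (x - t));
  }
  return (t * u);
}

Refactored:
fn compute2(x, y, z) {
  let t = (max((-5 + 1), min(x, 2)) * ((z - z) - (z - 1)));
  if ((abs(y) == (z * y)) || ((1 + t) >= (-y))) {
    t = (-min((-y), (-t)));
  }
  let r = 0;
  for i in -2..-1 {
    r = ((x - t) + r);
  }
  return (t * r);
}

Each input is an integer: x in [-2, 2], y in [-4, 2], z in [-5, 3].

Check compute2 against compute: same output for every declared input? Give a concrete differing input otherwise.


The two are interchangeable: min/max/abs usage differs, and local variable names differ, and every declared input agrees.
Tracing x=0, y=-4, z=-1: compute: t := 0 | ((abs(y) == (z * y)) || ((1 + t) >= (-y))): true | t := 0 | u := 0 | iter i=-2: | u := 0 | result 0 | compute2: t := 0 | ((abs(y) == (z * y)) || ((1 + t) >= (-y))): true | t := 0 | r := 0 | iter i=-2: | r := 0 | result 0 — matching result 0.
Sweeping the whole domain (315 inputs) finds no disagreement.
verdict: equivalent


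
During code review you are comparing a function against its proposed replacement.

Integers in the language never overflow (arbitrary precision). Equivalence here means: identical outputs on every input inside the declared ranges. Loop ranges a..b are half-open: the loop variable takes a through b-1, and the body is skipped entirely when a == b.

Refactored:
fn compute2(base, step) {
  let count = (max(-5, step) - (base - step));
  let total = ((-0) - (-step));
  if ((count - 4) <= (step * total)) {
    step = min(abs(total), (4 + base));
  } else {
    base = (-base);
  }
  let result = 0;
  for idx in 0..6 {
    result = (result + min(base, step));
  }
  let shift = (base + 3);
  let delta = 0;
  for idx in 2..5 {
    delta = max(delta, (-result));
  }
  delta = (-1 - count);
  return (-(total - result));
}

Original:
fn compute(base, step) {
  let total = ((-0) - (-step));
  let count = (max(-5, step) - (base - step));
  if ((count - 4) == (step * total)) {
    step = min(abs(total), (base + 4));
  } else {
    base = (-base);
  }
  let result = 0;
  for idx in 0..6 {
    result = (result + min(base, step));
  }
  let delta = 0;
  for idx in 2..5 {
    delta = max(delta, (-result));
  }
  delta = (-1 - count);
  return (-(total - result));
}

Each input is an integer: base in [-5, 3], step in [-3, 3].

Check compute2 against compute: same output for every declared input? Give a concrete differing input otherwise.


base=-5, step=-3 yields -15 from compute but -27 from compute2.
verdict: not equivalent; witness: base=-5, step=-3


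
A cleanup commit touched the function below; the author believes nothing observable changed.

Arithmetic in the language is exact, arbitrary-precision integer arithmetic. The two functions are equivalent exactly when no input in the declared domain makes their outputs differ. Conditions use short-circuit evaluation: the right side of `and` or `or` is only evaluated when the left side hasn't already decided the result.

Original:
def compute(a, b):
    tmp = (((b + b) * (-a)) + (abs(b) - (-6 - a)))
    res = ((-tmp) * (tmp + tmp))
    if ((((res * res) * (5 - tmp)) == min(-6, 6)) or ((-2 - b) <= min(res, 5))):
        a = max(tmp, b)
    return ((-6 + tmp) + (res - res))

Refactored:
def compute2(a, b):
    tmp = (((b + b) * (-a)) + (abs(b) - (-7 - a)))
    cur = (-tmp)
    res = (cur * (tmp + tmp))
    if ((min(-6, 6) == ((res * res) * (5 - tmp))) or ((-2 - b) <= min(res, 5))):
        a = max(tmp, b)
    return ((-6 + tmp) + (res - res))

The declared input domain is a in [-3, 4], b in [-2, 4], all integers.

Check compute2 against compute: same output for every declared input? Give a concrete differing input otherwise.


Try a=-3, b=-2.
compute: tmp := -7 | res := -98 | ((((res * res) * (5 - tmp)) == min(-6, 6)) or ((-2 - b) <= min(res, 5))): false | result -13
compute2: tmp := -6 | cur := 6 | res := -72 | ((min(-6, 6) == ((res * res) * (5 - tmp))) or ((-2 - b) <= min(res, 5))): false | result -12
-13 != -12, so the rewrite changes behavior.
verdict: not equivalent; witness: a=-3, b=-2


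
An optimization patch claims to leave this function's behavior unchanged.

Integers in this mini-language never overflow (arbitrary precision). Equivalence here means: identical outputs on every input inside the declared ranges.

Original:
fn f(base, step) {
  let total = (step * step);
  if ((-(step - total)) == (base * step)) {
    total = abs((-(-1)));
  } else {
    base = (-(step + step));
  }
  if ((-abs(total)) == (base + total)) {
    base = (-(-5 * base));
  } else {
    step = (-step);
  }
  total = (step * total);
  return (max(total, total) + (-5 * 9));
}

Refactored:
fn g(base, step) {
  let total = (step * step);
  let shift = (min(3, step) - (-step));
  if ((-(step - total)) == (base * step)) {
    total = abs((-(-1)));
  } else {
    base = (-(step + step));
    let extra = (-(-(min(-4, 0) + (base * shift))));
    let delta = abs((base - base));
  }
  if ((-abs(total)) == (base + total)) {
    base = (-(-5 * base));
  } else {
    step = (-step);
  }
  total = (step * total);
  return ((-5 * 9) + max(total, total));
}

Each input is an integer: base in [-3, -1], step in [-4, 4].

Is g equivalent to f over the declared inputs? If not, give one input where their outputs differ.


The two are interchangeable: constant usage differs; min/max/abs usage differs; local variable names differ; statement counts differ; arithmetic usage differs, and every declared input agrees.
Spot check at base=-1, step=-4 — f: total=16, then ((-(step - total)) == (base * step)) is false, then base=8, then ((-abs(total)) == (base + total)) is false, then step=4, then total=64, then returns 19. g: total=16, then shift=-8, then ((-(step - total)) == (base * step)) is false, then base=8, then extra=-68, then delta=0, then ((-abs(total)) == (base + total)) is false, then step=4, then total=64, then returns 19. Both give 19.
Sweeping the whole domain (27 inputs) finds no disagreement.
verdict: equivalent


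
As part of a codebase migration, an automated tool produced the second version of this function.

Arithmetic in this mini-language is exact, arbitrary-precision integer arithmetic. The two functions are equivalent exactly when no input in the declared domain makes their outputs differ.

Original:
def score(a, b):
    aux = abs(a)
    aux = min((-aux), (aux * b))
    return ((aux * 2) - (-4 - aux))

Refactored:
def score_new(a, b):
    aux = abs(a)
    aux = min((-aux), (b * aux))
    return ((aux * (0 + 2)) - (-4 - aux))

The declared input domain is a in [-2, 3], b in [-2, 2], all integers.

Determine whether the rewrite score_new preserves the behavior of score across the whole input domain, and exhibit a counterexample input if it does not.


The two are interchangeable: arithmetic usage differs; and constant usage differs, and every declared input agrees.
Tracing a=1, b=-2: score: aux = 1; aux = -2; return -2 | score_new: aux = 1; aux = -2; return -2 — matching result -2.
Sweeping the whole domain (30 inputs) finds no disagreement.
verdict: equivalent


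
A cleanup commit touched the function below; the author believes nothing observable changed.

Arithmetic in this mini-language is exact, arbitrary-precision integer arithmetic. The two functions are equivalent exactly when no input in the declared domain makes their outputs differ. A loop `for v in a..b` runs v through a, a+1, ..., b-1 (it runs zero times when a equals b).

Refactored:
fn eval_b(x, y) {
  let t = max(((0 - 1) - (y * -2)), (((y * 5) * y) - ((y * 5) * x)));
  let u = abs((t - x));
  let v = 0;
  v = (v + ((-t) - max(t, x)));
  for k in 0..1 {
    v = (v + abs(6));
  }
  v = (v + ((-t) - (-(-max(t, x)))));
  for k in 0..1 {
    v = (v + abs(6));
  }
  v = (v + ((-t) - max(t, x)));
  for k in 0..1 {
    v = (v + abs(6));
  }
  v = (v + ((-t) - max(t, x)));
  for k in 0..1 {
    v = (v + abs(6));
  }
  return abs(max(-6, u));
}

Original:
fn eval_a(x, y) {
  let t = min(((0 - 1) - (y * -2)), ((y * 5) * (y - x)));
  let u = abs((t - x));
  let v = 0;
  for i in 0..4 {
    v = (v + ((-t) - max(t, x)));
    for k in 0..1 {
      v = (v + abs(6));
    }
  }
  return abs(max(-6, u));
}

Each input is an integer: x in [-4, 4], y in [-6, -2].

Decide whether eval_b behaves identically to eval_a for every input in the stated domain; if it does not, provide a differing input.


At x=-4, y=-6: eval_a gives 9, eval_b gives 64.
verdict: not equivalent; witness: x=-4, y=-6


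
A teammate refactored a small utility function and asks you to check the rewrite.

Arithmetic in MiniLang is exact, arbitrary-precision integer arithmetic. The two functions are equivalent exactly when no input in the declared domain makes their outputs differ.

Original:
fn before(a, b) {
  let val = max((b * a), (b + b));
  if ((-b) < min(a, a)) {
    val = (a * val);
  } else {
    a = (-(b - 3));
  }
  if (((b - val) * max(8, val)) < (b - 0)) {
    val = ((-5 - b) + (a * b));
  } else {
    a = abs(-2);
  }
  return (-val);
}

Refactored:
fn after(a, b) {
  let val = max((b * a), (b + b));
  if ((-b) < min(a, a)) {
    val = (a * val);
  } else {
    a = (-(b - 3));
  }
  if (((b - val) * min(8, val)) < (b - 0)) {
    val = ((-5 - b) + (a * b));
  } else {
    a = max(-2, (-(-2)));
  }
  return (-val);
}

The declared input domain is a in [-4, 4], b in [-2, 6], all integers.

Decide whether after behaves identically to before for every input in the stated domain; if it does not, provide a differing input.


On input a=-4, b=5, before returns 40 while after returns 30.
verdict: not equivalent; witness: a=-4, b=5
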